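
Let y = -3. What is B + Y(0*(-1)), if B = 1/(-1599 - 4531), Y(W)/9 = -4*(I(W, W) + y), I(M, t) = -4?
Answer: 1544759/6130 ≈ 252.00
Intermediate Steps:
Y(W) = 252 (Y(W) = 9*(-4*(-4 - 3)) = 9*(-4*(-7)) = 9*28 = 252)
B = -1/6130 (B = 1/(-6130) = -1/6130 ≈ -0.00016313)
B + Y(0*(-1)) = -1/6130 + 252 = 1544759/6130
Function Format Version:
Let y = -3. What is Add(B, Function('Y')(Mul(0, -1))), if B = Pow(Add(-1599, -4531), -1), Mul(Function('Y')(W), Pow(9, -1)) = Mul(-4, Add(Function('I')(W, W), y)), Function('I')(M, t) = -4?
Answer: Rational(1544759, 6130) ≈ 252.00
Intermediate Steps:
Function('Y')(W) = 252 (Function('Y')(W) = Mul(9, Mul(-4, Add(-4, -3))) = Mul(9, Mul(-4, -7)) = Mul(9, 28) = 252)
B = Rational(-1, 6130) (B = Pow(-6130, -1) = Rational(-1, 6130) ≈ -0.00016313)
Add(B, Function('Y')(Mul(0, -1))) = Add(Rational(-1, 6130), 252) = Rational(1544759, 6130)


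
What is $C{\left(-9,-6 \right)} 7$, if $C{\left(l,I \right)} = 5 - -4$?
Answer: $63$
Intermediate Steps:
$C{\left(l,I \right)} = 9$ ($C{\left(l,I \right)} = 5 + 4 = 9$)
$C{\left(-9,-6 \right)} 7 = 9 \cdot 7 = 63$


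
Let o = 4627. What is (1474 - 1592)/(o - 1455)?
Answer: -59/1586 ≈ -0.037201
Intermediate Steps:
(1474 - 1592)/(o - 1455) = (1474 - 1592)/(4627 - 1455) = -118/3172 = -118*1/3172 = -59/1586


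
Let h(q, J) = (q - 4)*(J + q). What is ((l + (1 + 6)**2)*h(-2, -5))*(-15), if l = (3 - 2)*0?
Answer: -30870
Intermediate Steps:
h(q, J) = (-4 + q)*(J + q)
l = 0 (l = 1*0 = 0)
((l + (1 + 6)**2)*h(-2, -5))*(-15) = ((0 + (1 + 6)**2)*((-2)**2 - 4*(-5) - 4*(-2) - 5*(-2)))*(-15) = ((0 + 7**2)*(4 + 20 + 8 + 10))*(-15) = ((0 + 49)*42)*(-15) = (49*42)*(-15) = 2058*(-15) = -30870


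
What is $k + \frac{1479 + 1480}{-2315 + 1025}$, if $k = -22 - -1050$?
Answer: $\frac{1323161}{1290} \approx 1025.7$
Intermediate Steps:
$k = 1028$ ($k = -22 + 1050 = 1028$)
$k + \frac{1479 + 1480}{-2315 + 1025} = 1028 + \frac{1479 + 1480}{-2315 + 1025} = 1028 + \frac{2959}{-1290} = 1028 + 2959 \left(- \frac{1}{1290}\right) = 1028 - \frac{2959}{1290} = \frac{1323161}{1290}$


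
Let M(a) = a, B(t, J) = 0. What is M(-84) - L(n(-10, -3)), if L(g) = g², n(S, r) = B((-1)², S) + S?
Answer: -184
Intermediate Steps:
n(S, r) = S (n(S, r) = 0 + S = S)
M(-84) - L(n(-10, -3)) = -84 - 1*(-10)² = -84 - 1*100 = -84 - 100 = -184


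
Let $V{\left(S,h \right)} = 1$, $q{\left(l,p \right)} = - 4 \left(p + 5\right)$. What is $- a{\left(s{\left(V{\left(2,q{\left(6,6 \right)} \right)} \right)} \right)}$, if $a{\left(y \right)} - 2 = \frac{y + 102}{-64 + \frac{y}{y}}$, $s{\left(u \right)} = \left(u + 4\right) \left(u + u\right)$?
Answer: $- \frac{2}{9} \approx -0.22222$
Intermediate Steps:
$q{\left(l,p \right)} = -20 - 4 p$ ($q{\left(l,p \right)} = - 4 \left(5 + p\right) = -20 - 4 p$)
$s{\left(u \right)} = 2 u \left(4 + u\right)$ ($s{\left(u \right)} = \left(4 + u\right) 2 u = 2 u \left(4 + u\right)$)
$a{\left(y \right)} = \frac{8}{21} - \frac{y}{63}$ ($a{\left(y \right)} = 2 + \frac{y + 102}{-64 + \frac{y}{y}} = 2 + \frac{102 + y}{-64 + 1} = 2 + \frac{102 + y}{-63} = 2 + \left(102 + y\right) \left(- \frac{1}{63}\right) = 2 - \left(\frac{34}{21} + \frac{y}{63}\right) = \frac{8}{21} - \frac{y}{63}$)
$- a{\left(s{\left(V{\left(2,q{\left(6,6 \right)} \right)} \right)} \right)} = - (\frac{8}{21} - \frac{2 \cdot 1 \left(4 + 1\right)}{63}) = - (\frac{8}{21} - \frac{2 \cdot 1 \cdot 5}{63}) = - (\frac{8}{21} - \frac{10}{63}) = \left(-1\right) \frac{2}{9} = - \frac{2}{9}$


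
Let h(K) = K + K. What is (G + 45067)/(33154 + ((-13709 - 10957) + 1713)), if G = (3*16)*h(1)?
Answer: 45163/10201 ≈ 4.4273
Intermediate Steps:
h(K) = 2*K
G = 96 (G = (3*16)*(2*1) = 48*2 = 96)
(G + 45067)/(33154 + ((-13709 - 10957) + 1713)) = (96 + 45067)/(33154 + ((-13709 - 10957) + 1713)) = 45163/(33154 + (-24666 + 1713)) = 45163/(33154 - 22953) = 45163/10201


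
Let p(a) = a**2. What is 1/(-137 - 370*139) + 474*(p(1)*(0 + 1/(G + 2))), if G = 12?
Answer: 16702094/493311 ≈ 33.857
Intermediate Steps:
1/(-137 - 370*139) + 474*(p(1)*(0 + 1/(G + 2))) = 1/(-137 - 370*139) + 474*(1**2*(0 + 1/(12 + 2))) = (1/139)/(-507) + 474*(1*(0 + 1/14)) = -1/507*1/139 + 474*(1*(0 + 1/14)) = -1/70473 + 474*(1*(1/14)) = -1/70473 + 474*(1/14) = -1/70473 + 237/7 = 16702094/493311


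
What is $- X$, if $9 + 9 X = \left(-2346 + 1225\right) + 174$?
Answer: $\frac{956}{9} \approx 106.22$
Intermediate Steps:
$X = - \frac{956}{9}$ ($X = -1 + \frac{\left(-2346 + 1225\right) + 174}{9} = -1 + \frac{-1121 + 174}{9} = -1 + \frac{1}{9} \left(-947\right) = -1 - \frac{947}{9} = - \frac{956}{9} \approx -106.22$)
$- X = \left(-1\right) \left(- \frac{956}{9}\right) = \frac{956}{9}$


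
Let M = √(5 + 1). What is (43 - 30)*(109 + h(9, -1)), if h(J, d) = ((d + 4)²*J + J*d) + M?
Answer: 2353 + 13*√6 ≈ 2384.8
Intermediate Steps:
M = √6 ≈ 2.4495
h(J, d) = √6 + J*d + J*(4 + d)² (h(J, d) = ((d + 4)²*J + J*d) + √6 = ((4 + d)²*J + J*d) + √6 = (J*(4 + d)² + J*d) + √6 = (J*d + J*(4 + d)²) + √6 = √6 + J*d + J*(4 + d)²)
(43 - 30)*(109 + h(9, -1)) = (43 - 30)*(109 + (√6 + 9*(-1) + 9*(4 - 1)²)) = 13*(109 + (√6 - 9 + 9*3²)) = 13*(109 + (√6 - 9 + 9*9)) = 13*(109 + (√6 - 9 + 81)) = 13*(109 + (72 + √6)) = 13*(181 + √6) = 2353 + 13*√6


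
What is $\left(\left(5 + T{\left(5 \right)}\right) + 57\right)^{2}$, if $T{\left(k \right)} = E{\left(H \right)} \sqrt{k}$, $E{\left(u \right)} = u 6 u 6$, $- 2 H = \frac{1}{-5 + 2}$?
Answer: $\left(62 + \sqrt{5}\right)^{2} \approx 4126.3$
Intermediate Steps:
$H = \frac{1}{6}$ ($H = - \frac{1}{2 \left(-5 + 2\right)} = - \frac{1}{2 \left(-3\right)} = \left(- \frac{1}{2}\right) \left(- \frac{1}{3}\right) = \frac{1}{6} \approx 0.16667$)
$E{\left(u \right)} = 36 u^{2}$ ($E{\left(u \right)} = 6 u^{2} \cdot 6 = 36 u^{2}$)
$T{\left(k \right)} = \sqrt{k}$ ($T{\left(k \right)} = \frac{36}{36} \sqrt{k} = 36 \cdot \frac{1}{36} \sqrt{k} = 1 \sqrt{k} = \sqrt{k}$)
$\left(\left(5 + T{\left(5 \right)}\right) + 57\right)^{2} = \left(\left(5 + \sqrt{5}\right) + 57\right)^{2} = \left(62 + \sqrt{5}\right)^{2}$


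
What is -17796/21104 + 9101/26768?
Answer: -17768489/35306992 ≈ -0.50326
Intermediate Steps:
-17796/21104 + 9101/26768 = -17796*1/21104 + 9101*(1/26768) = -4449/5276 + 9101/26768 = -17768489/35306992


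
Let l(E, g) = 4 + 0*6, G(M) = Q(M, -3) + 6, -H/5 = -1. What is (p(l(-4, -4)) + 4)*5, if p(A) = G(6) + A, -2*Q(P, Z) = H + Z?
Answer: 65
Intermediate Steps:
H = 5 (H = -5*(-1) = 5)
Q(P, Z) = -5/2 - Z/2 (Q(P, Z) = -(5 + Z)/2 = -5/2 - Z/2)
G(M) = 5 (G(M) = (-5/2 - ½*(-3)) + 6 = (-5/2 + 3/2) + 6 = -1 + 6 = 5)
l(E, g) = 4 (l(E, g) = 4 + 0 = 4)
p(A) = 5 + A
(p(l(-4, -4)) + 4)*5 = ((5 + 4) + 4)*5 = (9 + 4)*5 = 13*5 = 65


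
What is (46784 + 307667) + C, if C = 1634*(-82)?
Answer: 220463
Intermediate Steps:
C = -133988
(46784 + 307667) + C = (46784 + 307667) - 133988 = 354451 - 133988 = 220463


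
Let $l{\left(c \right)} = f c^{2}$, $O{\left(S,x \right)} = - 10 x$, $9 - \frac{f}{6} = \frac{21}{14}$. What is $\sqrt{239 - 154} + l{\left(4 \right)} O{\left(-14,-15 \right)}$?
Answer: $108000 + \sqrt{85} \approx 1.0801 \cdot 10^{5}$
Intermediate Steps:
$f = 45$ ($f = 54 - 6 \cdot \frac{21}{14} = 54 - 6 \cdot 21 \cdot \frac{1}{14} = 54 - 9 = 45$)
$l{\left(c \right)} = 45 c^{2}$
$\sqrt{239 - 154} + l{\left(4 \right)} O{\left(-14,-15 \right)} = \sqrt{239 - 154} + 45 \cdot 4^{2} \left(\left(-10\right) \left(-15\right)\right) = \sqrt{85} + 45 \cdot 16 \cdot 150 = \sqrt{85} + 720 \cdot 150 = \sqrt{85} + 108000 = 108000 + \sqrt{85}$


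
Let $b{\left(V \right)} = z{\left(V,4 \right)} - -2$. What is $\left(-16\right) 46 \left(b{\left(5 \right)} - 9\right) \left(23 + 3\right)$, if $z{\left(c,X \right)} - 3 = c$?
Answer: $-19136$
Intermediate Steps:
$z{\left(c,X \right)} = 3 + c$
$b{\left(V \right)} = 5 + V$ ($b{\left(V \right)} = \left(3 + V\right) - -2 = \left(3 + V\right) + 2 = 5 + V$)
$\left(-16\right) 46 \left(b{\left(5 \right)} - 9\right) \left(23 + 3\right) = \left(-16\right) 46 \left(\left(5 + 5\right) - 9\right) \left(23 + 3\right) = - 736 \left(10 - 9\right) 26 = - 736 \cdot 1 \cdot 26 = \left(-736\right) 26 = -19136$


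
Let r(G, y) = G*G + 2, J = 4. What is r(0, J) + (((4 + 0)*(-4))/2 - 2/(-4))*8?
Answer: -58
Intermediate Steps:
r(G, y) = 2 + G² (r(G, y) = G² + 2 = 2 + G²)
r(0, J) + (((4 + 0)*(-4))/2 - 2/(-4))*8 = (2 + 0²) + (((4 + 0)*(-4))/2 - 2/(-4))*8 = (2 + 0) + ((4*(-4))*(½) - 2*(-¼))*8 = 2 + (-16*½ + ½)*8 = 2 + (-8 + ½)*8 = 2 - 15/2*8 = 2 - 60 = -58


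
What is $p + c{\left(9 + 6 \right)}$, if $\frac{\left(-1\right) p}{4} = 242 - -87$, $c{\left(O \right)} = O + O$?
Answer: $-1286$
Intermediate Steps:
$c{\left(O \right)} = 2 O$
$p = -1316$ ($p = - 4 \left(242 - -87\right) = - 4 \left(242 + 87\right) = \left(-4\right) 329 = -1316$)
$p + c{\left(9 + 6 \right)} = -1316 + 2 \left(9 + 6\right) = -1316 + 2 \cdot 15 = -1316 + 30 = -1286$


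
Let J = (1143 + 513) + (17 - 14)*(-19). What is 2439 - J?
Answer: 840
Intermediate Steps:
J = 1599 (J = 1656 + 3*(-19) = 1656 - 57 = 1599)
2439 - J = 2439 - 1*1599 = 2439 - 1599 = 840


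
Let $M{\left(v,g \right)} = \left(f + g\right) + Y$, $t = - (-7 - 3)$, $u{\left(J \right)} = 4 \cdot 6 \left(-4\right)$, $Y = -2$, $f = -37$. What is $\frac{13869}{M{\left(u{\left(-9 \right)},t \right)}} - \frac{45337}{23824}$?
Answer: $- \frac{331729829}{690896} \approx -480.14$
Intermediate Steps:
$u{\left(J \right)} = -96$ ($u{\left(J \right)} = 24 \left(-4\right) = -96$)
$t = 10$ ($t = \left(-1\right) \left(-10\right) = 10$)
$M{\left(v,g \right)} = -39 + g$ ($M{\left(v,g \right)} = \left(-37 + g\right) - 2 = -39 + g$)
$\frac{13869}{M{\left(u{\left(-9 \right)},t \right)}} - \frac{45337}{23824} = \frac{13869}{-39 + 10} - \frac{45337}{23824} = \frac{13869}{-29} - \frac{45337}{23824} = 13869 \left(- \frac{1}{29}\right) - \frac{45337}{23824} = - \frac{13869}{29} - \frac{45337}{23824} = - \frac{331729829}{690896}$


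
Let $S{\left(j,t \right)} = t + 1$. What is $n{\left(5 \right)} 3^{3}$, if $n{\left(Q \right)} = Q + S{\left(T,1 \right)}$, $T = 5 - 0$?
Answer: $189$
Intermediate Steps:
$T = 5$ ($T = 5 + 0 = 5$)
$S{\left(j,t \right)} = 1 + t$
$n{\left(Q \right)} = 2 + Q$ ($n{\left(Q \right)} = Q + \left(1 + 1\right) = Q + 2 = 2 + Q$)
$n{\left(5 \right)} 3^{3} = \left(2 + 5\right) 3^{3} = 7 \cdot 27 = 189$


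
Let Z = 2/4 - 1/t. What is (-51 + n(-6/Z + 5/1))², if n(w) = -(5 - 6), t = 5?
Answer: 2500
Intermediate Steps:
Z = 3/10 (Z = 2/4 - 1/5 = 2*(¼) - 1*⅕ = ½ - ⅕ = 3/10 ≈ 0.30000)
n(w) = 1 (n(w) = -1*(-1) = 1)
(-51 + n(-6/Z + 5/1))² = (-51 + 1)² = (-50)² = 2500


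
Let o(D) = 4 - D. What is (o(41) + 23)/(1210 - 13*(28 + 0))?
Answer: -7/423 ≈ -0.016548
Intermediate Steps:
(o(41) + 23)/(1210 - 13*(28 + 0)) = ((4 - 1*41) + 23)/(1210 - 13*(28 + 0)) = ((4 - 41) + 23)/(1210 - 13*28) = (-37 + 23)/(1210 - 364) = -14/846 = -14*1/846 = -7/423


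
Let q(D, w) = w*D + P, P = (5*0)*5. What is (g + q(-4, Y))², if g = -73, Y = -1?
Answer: 4761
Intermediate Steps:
P = 0 (P = 0*5 = 0)
q(D, w) = D*w (q(D, w) = w*D + 0 = D*w + 0 = D*w)
(g + q(-4, Y))² = (-73 - 4*(-1))² = (-73 + 4)² = (-69)² = 4761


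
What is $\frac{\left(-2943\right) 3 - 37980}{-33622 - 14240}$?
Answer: $\frac{5201}{5318} \approx 0.978$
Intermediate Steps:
$\frac{\left(-2943\right) 3 - 37980}{-33622 - 14240} = \frac{-8829 - 37980}{-47862} = \left(-46809\right) \left(- \frac{1}{47862}\right) = \frac{5201}{5318}$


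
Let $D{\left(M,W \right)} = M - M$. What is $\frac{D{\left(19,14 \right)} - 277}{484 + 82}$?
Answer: $- \frac{277}{566} \approx -0.4894$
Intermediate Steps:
$D{\left(M,W \right)} = 0$
$\frac{D{\left(19,14 \right)} - 277}{484 + 82} = \frac{0 - 277}{484 + 82} = - \frac{277}{566}$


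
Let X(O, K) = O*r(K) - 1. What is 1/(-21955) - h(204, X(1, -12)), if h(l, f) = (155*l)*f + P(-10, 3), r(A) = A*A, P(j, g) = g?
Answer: -99273111166/21955 ≈ -4.5217e+6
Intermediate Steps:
r(A) = A²
X(O, K) = -1 + O*K² (X(O, K) = O*K² - 1 = -1 + O*K²)
h(l, f) = 3 + 155*f*l (h(l, f) = (155*l)*f + 3 = 155*f*l + 3 = 3 + 155*f*l)
1/(-21955) - h(204, X(1, -12)) = 1/(-21955) - (3 + 155*(-1 + 1*(-12)²)*204) = -1/21955 - (3 + 155*(-1 + 1*144)*204) = -1/21955 - (3 + 155*(-1 + 144)*204) = -1/21955 - (3 + 155*143*204) = -1/21955 - (3 + 4521660) = -1/21955 - 1*4521663 = -1/21955 - 4521663 = -99273111166/21955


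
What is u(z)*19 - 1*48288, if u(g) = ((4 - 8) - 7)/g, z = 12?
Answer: -579665/12 ≈ -48305.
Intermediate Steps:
u(g) = -11/g (u(g) = (-4 - 7)/g = -11/g)
u(z)*19 - 1*48288 = -11/12*19 - 1*48288 = -11*1/12*19 - 48288 = -11/12*19 - 48288 = -209/12 - 48288 = -579665/12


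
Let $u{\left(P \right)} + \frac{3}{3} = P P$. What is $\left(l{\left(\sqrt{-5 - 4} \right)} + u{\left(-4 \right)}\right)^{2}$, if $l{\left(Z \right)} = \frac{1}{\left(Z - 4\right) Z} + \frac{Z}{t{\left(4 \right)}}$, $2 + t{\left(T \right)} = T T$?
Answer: $\frac{246662303}{1102500} + \frac{105094 i}{13125} \approx 223.73 + 8.0072 i$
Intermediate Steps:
$t{\left(T \right)} = -2 + T^{2}$ ($t{\left(T \right)} = -2 + T T = -2 + T^{2}$)
$l{\left(Z \right)} = \frac{Z}{14} + \frac{1}{Z \left(-4 + Z\right)}$ ($l{\left(Z \right)} = \frac{1}{\left(Z - 4\right) Z} + \frac{Z}{-2 + 4^{2}} = \frac{1}{\left(-4 + Z\right) Z} + \frac{Z}{-2 + 16} = \frac{1}{Z \left(-4 + Z\right)} + \frac{Z}{14} = \frac{Z}{14} + \frac{1}{Z \left(-4 + Z\right)}$)
$u{\left(P \right)} = -1 + P^{2}$ ($u{\left(P \right)} = -1 + P P = -1 + P^{2}$)
$\left(l{\left(\sqrt{-5 - 4} \right)} + u{\left(-4 \right)}\right)^{2} = \left(\frac{14 + \left(\sqrt{-5 - 4}\right)^{3} - 4 \left(\sqrt{-5 - 4}\right)^{2}}{14 \sqrt{-5 - 4} \left(-4 + \sqrt{-5 - 4}\right)} - \left(1 - \left(-4\right)^{2}\right)\right)^{2} = \left(\frac{14 + \left(\sqrt{-9}\right)^{3} - 4 \left(\sqrt{-9}\right)^{2}}{14 \sqrt{-9} \left(-4 + \sqrt{-9}\right)} + \left(-1 + 16\right)\right)^{2} = \left(\frac{14 + \left(3 i\right)^{3} - 4 \left(3 i\right)^{2}}{14 \cdot 3 i \left(-4 + 3 i\right)} + 15\right)^{2} = \left(\frac{- \frac{i}{3} \frac{-4 - 3 i}{25} \left(14 - 27 i - -36\right)}{14} + 15\right)^{2} = \left(\frac{- \frac{i}{3} \frac{-4 - 3 i}{25} \left(14 - 27 i + 36\right)}{14} + 15\right)^{2} = \left(\frac{- \frac{i}{3} \frac{-4 - 3 i}{25} \left(50 - 27 i\right)}{14} + 15\right)^{2} = \left(- \frac{i \left(-4 - 3 i\right) \left(50 - 27 i\right)}{1050} + 15\right)^{2} = \left(15 - \frac{i \left(-4 - 3 i\right) \left(50 - 27 i\right)}{1050}\right)^{2}$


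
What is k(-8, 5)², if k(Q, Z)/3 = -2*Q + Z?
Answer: 3969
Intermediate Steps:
k(Q, Z) = -6*Q + 3*Z (k(Q, Z) = 3*(-2*Q + Z) = 3*(Z - 2*Q) = -6*Q + 3*Z)
k(-8, 5)² = (-6*(-8) + 3*5)² = (48 + 15)² = 63² = 3969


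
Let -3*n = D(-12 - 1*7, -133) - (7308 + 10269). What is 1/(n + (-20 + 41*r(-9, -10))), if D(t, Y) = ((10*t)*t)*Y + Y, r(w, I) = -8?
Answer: 3/496796 ≈ 6.0387e-6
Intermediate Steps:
D(t, Y) = Y + 10*Y*t**2 (D(t, Y) = (10*t**2)*Y + Y = 10*Y*t**2 + Y = Y + 10*Y*t**2)
n = 497840/3 (n = -(-133*(1 + 10*(-12 - 1*7)**2) - (7308 + 10269))/3 = -(-133*(1 + 10*(-12 - 7)**2) - 1*17577)/3 = -(-133*(1 + 10*(-19)**2) - 17577)/3 = -(-133*(1 + 10*361) - 17577)/3 = -(-133*(1 + 3610) - 17577)/3 = -(-133*3611 - 17577)/3 = -(-480263 - 17577)/3 = -1/3*(-497840) = 497840/3 ≈ 1.6595e+5)
1/(n + (-20 + 41*r(-9, -10))) = 1/(497840/3 + (-20 + 41*(-8))) = 1/(497840/3 + (-20 - 328)) = 1/(497840/3 - 348) = 1/(496796/3) = 3/496796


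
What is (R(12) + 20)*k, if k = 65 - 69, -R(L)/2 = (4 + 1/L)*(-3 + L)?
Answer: 214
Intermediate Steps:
R(L) = -2*(-3 + L)*(4 + 1/L) (R(L) = -2*(4 + 1/L)*(-3 + L) = -2*(-3 + L)*(4 + 1/L))
k = -4
(R(12) + 20)*k = ((22 - 8*12 + 6/12) + 20)*(-4) = ((22 - 96 + 6*(1/12)) + 20)*(-4) = ((22 - 96 + ½) + 20)*(-4) = (-147/2 + 20)*(-4) = -107/2*(-4) = 214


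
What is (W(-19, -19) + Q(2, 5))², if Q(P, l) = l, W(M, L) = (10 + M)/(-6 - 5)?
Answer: 4096/121 ≈ 33.851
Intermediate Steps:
W(M, L) = -10/11 - M/11 (W(M, L) = (10 + M)/(-11) = (10 + M)*(-1/11) = -10/11 - M/11)
(W(-19, -19) + Q(2, 5))² = ((-10/11 - 1/11*(-19)) + 5)² = ((-10/11 + 19/11) + 5)² = (9/11 + 5)² = (64/11)² = 4096/121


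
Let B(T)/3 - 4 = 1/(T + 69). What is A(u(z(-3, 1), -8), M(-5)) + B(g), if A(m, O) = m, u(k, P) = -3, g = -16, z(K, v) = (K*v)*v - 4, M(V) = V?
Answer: 480/53 ≈ 9.0566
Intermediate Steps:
z(K, v) = -4 + K*v² (z(K, v) = K*v² - 4 = -4 + K*v²)
B(T) = 12 + 3/(69 + T) (B(T) = 12 + 3/(T + 69) = 12 + 3/(69 + T))
A(u(z(-3, 1), -8), M(-5)) + B(g) = -3 + 3*(277 + 4*(-16))/(69 - 16) = -3 + 3*(277 - 64)/53 = -3 + 3*(1/53)*213 = -3 + 639/53 = 480/53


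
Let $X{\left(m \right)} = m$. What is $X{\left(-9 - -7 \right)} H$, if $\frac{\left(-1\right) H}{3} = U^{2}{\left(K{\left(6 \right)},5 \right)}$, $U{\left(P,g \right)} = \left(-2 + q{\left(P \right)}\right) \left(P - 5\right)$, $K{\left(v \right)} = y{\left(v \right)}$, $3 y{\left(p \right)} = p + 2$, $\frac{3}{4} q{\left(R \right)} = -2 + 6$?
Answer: $\frac{9800}{27} \approx 362.96$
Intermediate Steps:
$q{\left(R \right)} = \frac{16}{3}$ ($q{\left(R \right)} = \frac{4 \left(-2 + 6\right)}{3} = \frac{4}{3} \cdot 4 = \frac{16}{3}$)
$y{\left(p \right)} = \frac{2}{3} + \frac{p}{3}$ ($y{\left(p \right)} = \frac{p + 2}{3} = \frac{2 + p}{3} = \frac{2}{3} + \frac{p}{3}$)
$K{\left(v \right)} = \frac{2}{3} + \frac{v}{3}$
$U{\left(P,g \right)} = - \frac{50}{3} + \frac{10 P}{3}$ ($U{\left(P,g \right)} = \left(-2 + \frac{16}{3}\right) \left(P - 5\right) = \frac{10 \left(-5 + P\right)}{3} = - \frac{50}{3} + \frac{10 P}{3}$)
$H = - \frac{4900}{27}$ ($H = - 3 \left(- \frac{50}{3} + \frac{10 \left(\frac{2}{3} + \frac{1}{3} \cdot 6\right)}{3}\right)^{2} = - 3 \left(- \frac{50}{3} + \frac{10 \left(\frac{2}{3} + 2\right)}{3}\right)^{2} = - 3 \left(- \frac{50}{3} + \frac{10}{3} \cdot \frac{8}{3}\right)^{2} = - 3 \left(- \frac{50}{3} + \frac{80}{9}\right)^{2} = - 3 \left(- \frac{70}{9}\right)^{2} = \left(-3\right) \frac{4900}{81} = - \frac{4900}{27} \approx -181.48$)
$X{\left(-9 - -7 \right)} H = \left(-9 - -7\right) \left(- \frac{4900}{27}\right) = \left(-9 + 7\right) \left(- \frac{4900}{27}\right) = \left(-2\right) \left(- \frac{4900}{27}\right) = \frac{9800}{27}$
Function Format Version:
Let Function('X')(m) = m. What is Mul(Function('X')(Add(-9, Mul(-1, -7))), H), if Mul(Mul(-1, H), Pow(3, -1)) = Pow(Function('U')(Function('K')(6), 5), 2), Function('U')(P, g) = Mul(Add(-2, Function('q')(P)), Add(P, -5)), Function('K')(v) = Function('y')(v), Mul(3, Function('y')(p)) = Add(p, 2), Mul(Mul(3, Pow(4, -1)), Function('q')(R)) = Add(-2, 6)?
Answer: Rational(9800, 27) ≈ 362.96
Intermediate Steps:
Function('q')(R) = Rational(16, 3) (Function('q')(R) = Mul(Rational(4, 3), Add(-2, 6)) = Mul(Rational(4, 3), 4) = Rational(16, 3))
Function('y')(p) = Add(Rational(2, 3), Mul(Rational(1, 3), p)) (Function('y')(p) = Mul(Rational(1, 3), Add(p, 2)) = Mul(Rational(1, 3), Add(2, p)) = Add(Rational(2, 3), Mul(Rational(1, 3), p)))
Function('K')(v) = Add(Rational(2, 3), Mul(Rational(1, 3), v))
Function('U')(P, g) = Add(Rational(-50, 3), Mul(Rational(10, 3), P)) (Function('U')(P, g) = Mul(Add(-2, Rational(16, 3)), Add(P, -5)) = Mul(Rational(10, 3), Add(-5, P)) = Add(Rational(-50, 3), Mul(Rational(10, 3), P)))
H = Rational(-4900, 27) (H = Mul(-3, Pow(Add(Rational(-50, 3), Mul(Rational(10, 3), Add(Rational(2, 3), Mul(Rational(1, 3), 6)))), 2)) = Mul(-3, Pow(Add(Rational(-50, 3), Mul(Rational(10, 3), Add(Rational(2, 3), 2))), 2)) = Mul(-3, Pow(Add(Rational(-50, 3), Mul(Rational(10, 3), Rational(8, 3))), 2)) = Mul(-3, Pow(Add(Rational(-50, 3), Rational(80, 9)), 2)) = Mul(-3, Pow(Rational(-70, 9), 2)) = Mul(-3, Rational(4900, 81)) = Rational(-4900, 27) ≈ -181.48)
Mul(Function('X')(Add(-9, Mul(-1, -7))), H) = Mul(Add(-9, Mul(-1, -7)), Rational(-4900, 27)) = Mul(Add(-9, 7), Rational(-4900, 27)) = Mul(-2, Rational(-4900, 27)) = Rational(9800, 27)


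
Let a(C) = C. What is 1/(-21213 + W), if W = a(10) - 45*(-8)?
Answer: -1/20843 ≈ -4.7978e-5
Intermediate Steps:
W = 370 (W = 10 - 45*(-8) = 10 + 360 = 370)
1/(-21213 + W) = 1/(-21213 + 370) = 1/(-20843) = -1/20843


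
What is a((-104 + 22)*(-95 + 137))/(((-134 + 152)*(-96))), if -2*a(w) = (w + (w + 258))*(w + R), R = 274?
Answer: 1751425/288 ≈ 6081.3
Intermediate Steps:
a(w) = -(258 + 2*w)*(274 + w)/2 (a(w) = -(w + (w + 258))*(w + 274)/2 = -(w + (258 + w))*(274 + w)/2 = -(258 + 2*w)*(274 + w)/2)
a((-104 + 22)*(-95 + 137))/(((-134 + 152)*(-96))) = (-35346 - ((-104 + 22)*(-95 + 137))**2 - 403*(-104 + 22)*(-95 + 137))/(((-134 + 152)*(-96))) = (-35346 - (-82*42)**2 - (-33046)*42)/((18*(-96))) = (-35346 - 1*(-3444)**2 - 403*(-3444))/(-1728) = (-35346 - 1*11861136 + 1387932)*(-1/1728) = (-35346 - 11861136 + 1387932)*(-1/1728) = -10508550*(-1/1728) = 1751425/288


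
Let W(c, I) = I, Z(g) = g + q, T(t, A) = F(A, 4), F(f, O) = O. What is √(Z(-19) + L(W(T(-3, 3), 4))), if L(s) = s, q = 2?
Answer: I*√13 ≈ 3.6056*I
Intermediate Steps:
T(t, A) = 4
Z(g) = 2 + g (Z(g) = g + 2 = 2 + g)
√(Z(-19) + L(W(T(-3, 3), 4))) = √((2 - 19) + 4) = √(-17 + 4) = √(-13) = I*√13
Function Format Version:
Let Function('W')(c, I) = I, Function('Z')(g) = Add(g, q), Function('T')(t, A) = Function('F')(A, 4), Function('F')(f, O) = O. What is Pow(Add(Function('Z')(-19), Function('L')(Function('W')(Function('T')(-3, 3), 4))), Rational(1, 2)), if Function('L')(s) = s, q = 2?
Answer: Mul(I, Pow(13, Rational(1, 2))) ≈ Mul(3.6056, I)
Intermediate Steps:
Function('T')(t, A) = 4
Function('Z')(g) = Add(2, g) (Function('Z')(g) = Add(g, 2) = Add(2, g))
Pow(Add(Function('Z')(-19), Function('L')(Function('W')(Function('T')(-3, 3), 4))), Rational(1, 2)) = Pow(Add(Add(2, -19), 4), Rational(1, 2)) = Pow(Add(-17, 4), Rational(1, 2)) = Pow(-13, Rational(1, 2)) = Mul(I, Pow(13, Rational(1, 2)))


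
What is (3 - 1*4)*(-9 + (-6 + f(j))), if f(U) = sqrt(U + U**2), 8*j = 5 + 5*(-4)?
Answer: 15 - sqrt(105)/8 ≈ 13.719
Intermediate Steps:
j = -15/8 (j = (5 + 5*(-4))/8 = (5 - 20)/8 = (1/8)*(-15) = -15/8 ≈ -1.8750)
(3 - 1*4)*(-9 + (-6 + f(j))) = (3 - 1*4)*(-9 + (-6 + sqrt(-15*(1 - 15/8)/8))) = (3 - 4)*(-9 + (-6 + sqrt(-15/8*(-7/8)))) = -(-9 + (-6 + sqrt(105/64))) = -(-9 + (-6 + sqrt(105)/8)) = -(-15 + sqrt(105)/8) = 15 - sqrt(105)/8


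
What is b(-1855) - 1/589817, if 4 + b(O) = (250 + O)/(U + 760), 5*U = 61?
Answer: -4614139678/759094479 ≈ -6.0785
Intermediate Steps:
U = 61/5 (U = (⅕)*61 = 61/5 ≈ 12.200)
b(O) = -14194/3861 + 5*O/3861 (b(O) = -4 + (250 + O)/(61/5 + 760) = -4 + (250 + O)/(3861/5) = -4 + (250 + O)*(5/3861) = -4 + (1250/3861 + 5*O/3861) = -14194/3861 + 5*O/3861)
b(-1855) - 1/589817 = (-14194/3861 + (5/3861)*(-1855)) - 1/589817 = (-14194/3861 - 9275/3861) - 1*1/589817 = -7823/1287 - 1/589817 = -4614139678/759094479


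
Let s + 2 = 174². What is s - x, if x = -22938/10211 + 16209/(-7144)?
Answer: 2208738482387/72947384 ≈ 30279.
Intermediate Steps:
s = 30274 (s = -2 + 174² = -2 + 30276 = 30274)
x = -329379171/72947384 (x = -22938*1/10211 + 16209*(-1/7144) = -22938/10211 - 16209/7144 = -329379171/72947384 ≈ -4.5153)
s - x = 30274 - 1*(-329379171/72947384) = 30274 + 329379171/72947384 = 2208738482387/72947384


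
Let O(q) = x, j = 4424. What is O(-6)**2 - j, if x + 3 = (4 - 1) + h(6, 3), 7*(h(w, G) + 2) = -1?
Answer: -216551/49 ≈ -4419.4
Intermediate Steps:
h(w, G) = -15/7 (h(w, G) = -2 + (1/7)*(-1) = -2 - 1/7 = -15/7)
x = -15/7 (x = -3 + ((4 - 1) - 15/7) = -3 + (3 - 15/7) = -3 + 6/7 = -15/7 ≈ -2.1429)
O(q) = -15/7
O(-6)**2 - j = (-15/7)**2 - 1*4424 = 225/49 - 4424 = -216551/49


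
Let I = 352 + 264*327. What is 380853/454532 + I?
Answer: 39399214613/454532 ≈ 86681.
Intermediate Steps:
I = 86680 (I = 352 + 86328 = 86680)
380853/454532 + I = 380853/454532 + 86680 = 39399214613/454532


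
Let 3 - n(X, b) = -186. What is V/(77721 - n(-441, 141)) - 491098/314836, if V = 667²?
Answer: 25497815767/6102466188 ≈ 4.1783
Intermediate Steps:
n(X, b) = 189 (n(X, b) = 3 - 1*(-186) = 3 + 186 = 189)
V = 444889
V/(77721 - n(-441, 141)) - 491098/314836 = 444889/(77721 - 1*189) - 491098/314836 = 444889/(77721 - 189) - 491098*1/314836 = 444889/77532 - 245549/157418 = 25497815767/6102466188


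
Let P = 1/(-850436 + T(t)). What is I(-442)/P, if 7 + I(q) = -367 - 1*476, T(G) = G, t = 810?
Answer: 722182100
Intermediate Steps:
I(q) = -850 (I(q) = -7 + (-367 - 1*476) = -7 + (-367 - 476) = -7 - 843 = -850)
P = -1/849626 (P = 1/(-850436 + 810) = 1/(-849626) = -1/849626 ≈ -1.1770e-6)
I(-442)/P = -850/(-1/849626) = -850*(-849626) = 722182100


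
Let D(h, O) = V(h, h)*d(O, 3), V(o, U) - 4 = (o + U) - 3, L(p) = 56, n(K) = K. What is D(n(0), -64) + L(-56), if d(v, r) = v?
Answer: -8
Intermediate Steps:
V(o, U) = 1 + U + o (V(o, U) = 4 + ((o + U) - 3) = 4 + ((U + o) - 3) = 4 + (-3 + U + o) = 1 + U + o)
D(h, O) = O*(1 + 2*h) (D(h, O) = (1 + h + h)*O = (1 + 2*h)*O = O*(1 + 2*h))
D(n(0), -64) + L(-56) = -64*(1 + 2*0) + 56 = -64*(1 + 0) + 56 = -64*1 + 56 = -64 + 56 = -8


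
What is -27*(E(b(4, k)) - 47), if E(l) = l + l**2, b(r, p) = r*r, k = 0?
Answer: -6075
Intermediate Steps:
b(r, p) = r**2
-27*(E(b(4, k)) - 47) = -27*(4**2*(1 + 4**2) - 47) = -27*(16*(1 + 16) - 47) = -27*(16*17 - 47) = -27*(272 - 47) = -27*225 = -6075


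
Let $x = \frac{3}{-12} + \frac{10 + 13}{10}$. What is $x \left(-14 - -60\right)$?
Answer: $\frac{943}{10} \approx 94.3$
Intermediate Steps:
$x = \frac{41}{20}$ ($x = 3 \left(- \frac{1}{12}\right) + 23 \cdot \frac{1}{10} = - \frac{1}{4} + \frac{23}{10} = \frac{41}{20} \approx 2.05$)
$x \left(-14 - -60\right) = \frac{41 \left(-14 - -60\right)}{20} = \frac{41 \left(-14 + 60\right)}{20} = \frac{41}{20} \cdot 46 = \frac{943}{10}$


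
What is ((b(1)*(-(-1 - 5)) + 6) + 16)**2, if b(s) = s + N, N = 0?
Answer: 784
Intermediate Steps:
b(s) = s (b(s) = s + 0 = s)
((b(1)*(-(-1 - 5)) + 6) + 16)**2 = ((1*(-(-1 - 5)) + 6) + 16)**2 = ((1*(-1*(-6)) + 6) + 16)**2 = ((1*6 + 6) + 16)**2 = ((6 + 6) + 16)**2 = (12 + 16)**2 = 28**2 = 784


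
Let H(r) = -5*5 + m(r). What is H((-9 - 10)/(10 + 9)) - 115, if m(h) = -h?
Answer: -139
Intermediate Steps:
H(r) = -25 - r (H(r) = -5*5 - r = -25 - r)
H((-9 - 10)/(10 + 9)) - 115 = (-25 - (-9 - 10)/(10 + 9)) - 115 = (-25 - (-19)/19) - 115 = (-25 - 1*(-1)) - 115 = (-25 + 1) - 115 = -24 - 115 = -139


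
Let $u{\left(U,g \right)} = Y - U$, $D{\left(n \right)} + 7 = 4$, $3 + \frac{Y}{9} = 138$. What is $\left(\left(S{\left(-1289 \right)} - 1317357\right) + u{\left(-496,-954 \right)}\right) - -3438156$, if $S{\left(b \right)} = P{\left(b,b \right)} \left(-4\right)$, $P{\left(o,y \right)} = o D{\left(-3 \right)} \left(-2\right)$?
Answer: $2153446$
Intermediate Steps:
$Y = 1215$ ($Y = -27 + 9 \cdot 138 = -27 + 1242 = 1215$)
$D{\left(n \right)} = -3$ ($D{\left(n \right)} = -7 + 4 = -3$)
$P{\left(o,y \right)} = 6 o$ ($P{\left(o,y \right)} = o \left(-3\right) \left(-2\right) = - 3 o \left(-2\right) = 6 o$)
$S{\left(b \right)} = - 24 b$ ($S{\left(b \right)} = 6 b \left(-4\right) = - 24 b$)
$u{\left(U,g \right)} = 1215 - U$
$\left(\left(S{\left(-1289 \right)} - 1317357\right) + u{\left(-496,-954 \right)}\right) - -3438156 = \left(\left(\left(-24\right) \left(-1289\right) - 1317357\right) + \left(1215 - -496\right)\right) - -3438156 = \left(\left(30936 - 1317357\right) + \left(1215 + 496\right)\right) + 3438156 = \left(-1286421 + 1711\right) + 3438156 = -1284710 + 3438156 = 2153446$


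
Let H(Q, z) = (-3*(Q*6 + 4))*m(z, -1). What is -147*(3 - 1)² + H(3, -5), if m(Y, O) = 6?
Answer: -984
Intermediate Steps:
H(Q, z) = -72 - 108*Q (H(Q, z) = -3*(Q*6 + 4)*6 = -3*(6*Q + 4)*6 = -3*(4 + 6*Q)*6 = (-12 - 18*Q)*6 = -72 - 108*Q)
-147*(3 - 1)² + H(3, -5) = -147*(3 - 1)² + (-72 - 108*3) = -147*2² + (-72 - 324) = -147*4 - 396 = -588 - 396 = -984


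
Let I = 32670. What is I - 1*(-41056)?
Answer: 73726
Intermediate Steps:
I - 1*(-41056) = 32670 - 1*(-41056) = 32670 + 41056 = 73726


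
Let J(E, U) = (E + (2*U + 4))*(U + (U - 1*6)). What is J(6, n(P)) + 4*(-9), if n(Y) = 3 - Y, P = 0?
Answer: -36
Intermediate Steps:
J(E, U) = (-6 + 2*U)*(4 + E + 2*U) (J(E, U) = (E + (4 + 2*U))*(U + (U - 6)) = (4 + E + 2*U)*(U + (-6 + U)) = (4 + E + 2*U)*(-6 + 2*U) = (-6 + 2*U)*(4 + E + 2*U))
J(6, n(P)) + 4*(-9) = (-24 - 6*6 - 4*(3 - 1*0) + 4*(3 - 1*0)² + 2*6*(3 - 1*0)) + 4*(-9) = (-24 - 36 - 4*(3 + 0) + 4*(3 + 0)² + 2*6*(3 + 0)) - 36 = (-24 - 36 - 4*3 + 4*3² + 2*6*3) - 36 = (-24 - 36 - 12 + 4*9 + 36) - 36 = (-24 - 36 - 12 + 36 + 36) - 36 = 0 - 36 = -36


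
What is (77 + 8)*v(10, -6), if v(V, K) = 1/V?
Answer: 17/2 ≈ 8.5000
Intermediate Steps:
(77 + 8)*v(10, -6) = (77 + 8)/10 = 85*(⅒) = 17/2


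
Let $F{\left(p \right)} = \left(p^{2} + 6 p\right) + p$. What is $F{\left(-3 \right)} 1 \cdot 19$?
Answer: $-228$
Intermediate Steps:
$F{\left(p \right)} = p^{2} + 7 p$
$F{\left(-3 \right)} 1 \cdot 19 = - 3 \left(7 - 3\right) 1 \cdot 19 = \left(-3\right) 4 \cdot 1 \cdot 19 = \left(-12\right) 1 \cdot 19 = \left(-12\right) 19 = -228$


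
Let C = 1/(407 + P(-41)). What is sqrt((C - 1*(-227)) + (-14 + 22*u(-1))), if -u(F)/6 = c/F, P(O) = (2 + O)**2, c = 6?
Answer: sqrt(933942962)/964 ≈ 31.702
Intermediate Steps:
u(F) = -36/F
C = 1/1928 (C = 1/(407 + (2 - 41)**2) = 1/(407 + (-39)**2) = 1/(407 + 1521) = 1/1928 ≈ 0.00051867)
sqrt((C - 1*(-227)) + (-14 + 22*u(-1))) = sqrt((1/1928 - 1*(-227)) + (-14 + 22*(-36/(-1)))) = sqrt((1/1928 + 227) + (-14 + 22*(-36*(-1)))) = sqrt(437657/1928 + (-14 + 22*36)) = sqrt(437657/1928 + (-14 + 792)) = sqrt(437657/1928 + 778) = sqrt(1937641/1928) = sqrt(933942962)/964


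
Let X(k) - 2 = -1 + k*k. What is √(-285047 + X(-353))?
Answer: I*√160437 ≈ 400.55*I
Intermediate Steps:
X(k) = 1 + k² (X(k) = 2 + (-1 + k*k) = 2 + (-1 + k²) = 1 + k²)
√(-285047 + X(-353)) = √(-285047 + (1 + (-353)²)) = √(-285047 + (1 + 124609)) = √(-285047 + 124610) = √(-160437) = I*√160437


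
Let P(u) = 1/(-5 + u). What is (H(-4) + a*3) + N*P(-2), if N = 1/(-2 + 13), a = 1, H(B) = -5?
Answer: -155/77 ≈ -2.0130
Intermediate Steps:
N = 1/11 ≈ 0.090909
(H(-4) + a*3) + N*P(-2) = (-5 + 1*3) + 1/(11*(-5 - 2)) = (-5 + 3) + (1/11)/(-7) = -2 + (1/11)*(-⅐) = -2 - 1/77 = -155/77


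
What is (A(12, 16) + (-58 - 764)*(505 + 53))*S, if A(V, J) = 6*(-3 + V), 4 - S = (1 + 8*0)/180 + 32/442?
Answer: -3975208101/2210 ≈ -1.7987e+6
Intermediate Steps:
S = 156019/39780 (S = 4 - ((1 + 8*0)/180 + 32/442) = 4 - ((1 + 0)*(1/180) + 32*(1/442)) = 4 - (1*(1/180) + 16/221) = 4 - (1/180 + 16/221) = 4 - 1*3101/39780 = 4 - 3101/39780 = 156019/39780 ≈ 3.9220)
A(V, J) = -18 + 6*V
(A(12, 16) + (-58 - 764)*(505 + 53))*S = ((-18 + 6*12) + (-58 - 764)*(505 + 53))*(156019/39780) = ((-18 + 72) - 822*558)*(156019/39780) = (54 - 458676)*(156019/39780) = -458622*156019/39780 = -3975208101/2210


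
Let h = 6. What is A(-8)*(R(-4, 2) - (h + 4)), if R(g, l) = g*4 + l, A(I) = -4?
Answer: 96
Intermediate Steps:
R(g, l) = l + 4*g (R(g, l) = 4*g + l = l + 4*g)
A(-8)*(R(-4, 2) - (h + 4)) = -4*((2 + 4*(-4)) - (6 + 4)) = -4*((2 - 16) - 1*10) = -4*(-14 - 10) = -4*(-24) = 96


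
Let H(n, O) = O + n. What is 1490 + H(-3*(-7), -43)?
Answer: 1468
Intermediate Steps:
1490 + H(-3*(-7), -43) = 1490 + (-43 - 3*(-7)) = 1490 + (-43 + 21) = 1490 - 22 = 1468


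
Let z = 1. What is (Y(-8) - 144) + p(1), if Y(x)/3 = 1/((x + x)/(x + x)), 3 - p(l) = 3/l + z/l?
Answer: -142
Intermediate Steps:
p(l) = 3 - 4/l (p(l) = 3 - (3/l + 1/l) = 3 - 4/l)
Y(x) = 3 (Y(x) = 3/(((x + x)/(x + x))) = 3/(((2*x)/((2*x)))) = 3/(((2*x)*(1/(2*x)))) = 3/1 = 3*1 = 3)
(Y(-8) - 144) + p(1) = (3 - 144) + (3 - 4/1) = -141 + (3 - 4*1) = -141 + (3 - 4) = -141 - 1 = -142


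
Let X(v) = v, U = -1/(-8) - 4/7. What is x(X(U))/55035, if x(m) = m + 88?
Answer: 4903/3081960 ≈ 0.0015909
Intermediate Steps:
U = -25/56 (U = -1*(-⅛) - 4*⅐ = ⅛ - 4/7 = -25/56 ≈ -0.44643)
x(m) = 88 + m
x(X(U))/55035 = (88 - 25/56)/55035 = (4903/56)*(1/55035) = 4903/3081960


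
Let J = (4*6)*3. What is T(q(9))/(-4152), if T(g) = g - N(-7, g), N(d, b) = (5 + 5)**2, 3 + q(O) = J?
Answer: 31/4152 ≈ 0.0074663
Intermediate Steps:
J = 72 (J = 24*3 = 72)
q(O) = 69 (q(O) = -3 + 72 = 69)
N(d, b) = 100 (N(d, b) = 10**2 = 100)
T(g) = -100 + g (T(g) = g - 1*100 = g - 100 = -100 + g)
T(q(9))/(-4152) = (-100 + 69)/(-4152) = -31*(-1/4152) = 31/4152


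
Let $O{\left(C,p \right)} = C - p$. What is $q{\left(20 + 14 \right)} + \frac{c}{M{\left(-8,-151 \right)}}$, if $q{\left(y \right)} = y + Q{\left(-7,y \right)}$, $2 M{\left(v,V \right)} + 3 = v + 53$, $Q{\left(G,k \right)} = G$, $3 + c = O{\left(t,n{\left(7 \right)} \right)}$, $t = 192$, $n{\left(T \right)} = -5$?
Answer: $\frac{761}{21} \approx 36.238$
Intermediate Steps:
$c = 194$ ($c = -3 + \left(192 - -5\right) = -3 + \left(192 + 5\right) = -3 + 197 = 194$)
$M{\left(v,V \right)} = 25 + \frac{v}{2}$ ($M{\left(v,V \right)} = - \frac{3}{2} + \frac{v + 53}{2} = - \frac{3}{2} + \frac{53 + v}{2} = - \frac{3}{2} + \left(\frac{53}{2} + \frac{v}{2}\right) = 25 + \frac{v}{2}$)
$q{\left(y \right)} = -7 + y$ ($q{\left(y \right)} = y - 7 = -7 + y$)
$q{\left(20 + 14 \right)} + \frac{c}{M{\left(-8,-151 \right)}} = \left(-7 + \left(20 + 14\right)\right) + \frac{194}{25 + \frac{1}{2} \left(-8\right)} = \left(-7 + 34\right) + \frac{194}{25 - 4} = 27 + \frac{194}{21} = \frac{761}{21}$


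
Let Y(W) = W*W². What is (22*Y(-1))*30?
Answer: -660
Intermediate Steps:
Y(W) = W³
(22*Y(-1))*30 = (22*(-1)³)*30 = (22*(-1))*30 = -22*30 = -660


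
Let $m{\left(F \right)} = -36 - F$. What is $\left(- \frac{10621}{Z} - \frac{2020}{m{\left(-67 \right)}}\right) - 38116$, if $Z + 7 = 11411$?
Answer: $- \frac{13498286115}{353524} \approx -38182.0$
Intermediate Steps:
$Z = 11404$ ($Z = -7 + 11411 = 11404$)
$\left(- \frac{10621}{Z} - \frac{2020}{m{\left(-67 \right)}}\right) - 38116 = \left(- \frac{10621}{11404} - \frac{2020}{-36 - -67}\right) - 38116 = \left(\left(-10621\right) \frac{1}{11404} - \frac{2020}{-36 + 67}\right) - 38116 = \left(- \frac{10621}{11404} - \frac{2020}{31}\right) - 38116 = - \frac{23365331}{353524} - 38116 = - \frac{13498286115}{353524}$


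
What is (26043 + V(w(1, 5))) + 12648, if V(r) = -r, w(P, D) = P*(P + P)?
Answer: 38689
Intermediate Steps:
w(P, D) = 2*P² (w(P, D) = P*(2*P) = 2*P²)
(26043 + V(w(1, 5))) + 12648 = (26043 - 2*1²) + 12648 = (26043 - 2) + 12648 = 26041 + 12648 = 38689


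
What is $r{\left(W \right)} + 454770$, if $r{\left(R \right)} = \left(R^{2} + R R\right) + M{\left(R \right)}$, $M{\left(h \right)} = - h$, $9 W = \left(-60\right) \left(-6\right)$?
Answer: $457930$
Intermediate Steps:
$W = 40$ ($W = \frac{\left(-60\right) \left(-6\right)}{9} = \frac{1}{9} \cdot 360 = 40$)
$r{\left(R \right)} = - R + 2 R^{2}$ ($r{\left(R \right)} = \left(R^{2} + R R\right) - R = \left(R^{2} + R^{2}\right) - R = 2 R^{2} - R = - R + 2 R^{2}$)
$r{\left(W \right)} + 454770 = 40 \left(-1 + 2 \cdot 40\right) + 454770 = 40 \left(-1 + 80\right) + 454770 = 40 \cdot 79 + 454770 = 3160 + 454770 = 457930$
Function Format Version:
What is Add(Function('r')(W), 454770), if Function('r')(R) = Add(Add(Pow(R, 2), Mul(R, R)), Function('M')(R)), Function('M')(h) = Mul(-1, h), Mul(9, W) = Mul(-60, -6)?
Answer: 457930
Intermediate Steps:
W = 40 (W = Mul(Rational(1, 9), Mul(-60, -6)) = Mul(Rational(1, 9), 360) = 40)
Function('r')(R) = Add(Mul(-1, R), Mul(2, Pow(R, 2))) (Function('r')(R) = Add(Add(Pow(R, 2), Mul(R, R)), Mul(-1, R)) = Add(Add(Pow(R, 2), Pow(R, 2)), Mul(-1, R)) = Add(Mul(2, Pow(R, 2)), Mul(-1, R)) = Add(Mul(-1, R), Mul(2, Pow(R, 2))))
Add(Function('r')(W), 454770) = Add(Mul(40, Add(-1, Mul(2, 40))), 454770) = Add(Mul(40, Add(-1, 80)), 454770) = Add(Mul(40, 79), 454770) = Add(3160, 454770) = 457930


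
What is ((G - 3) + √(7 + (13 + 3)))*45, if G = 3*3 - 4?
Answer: 90 + 45*√23 ≈ 305.81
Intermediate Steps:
G = 5 (G = 9 - 4 = 5)
((G - 3) + √(7 + (13 + 3)))*45 = ((5 - 3) + √(7 + (13 + 3)))*45 = (2 + √(7 + 16))*45 = (2 + √23)*45 = 90 + 45*√23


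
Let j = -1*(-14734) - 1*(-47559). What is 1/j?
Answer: 1/62293 ≈ 1.6053e-5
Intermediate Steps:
j = 62293 (j = 14734 + 47559 = 62293)
1/j = 1/62293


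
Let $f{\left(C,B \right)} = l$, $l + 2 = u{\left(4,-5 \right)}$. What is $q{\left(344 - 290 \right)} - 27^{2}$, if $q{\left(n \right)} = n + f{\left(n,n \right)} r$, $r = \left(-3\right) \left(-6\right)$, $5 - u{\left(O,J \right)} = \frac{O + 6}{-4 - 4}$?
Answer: $- \frac{1197}{2} \approx -598.5$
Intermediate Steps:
$u{\left(O,J \right)} = \frac{23}{4} + \frac{O}{8}$ ($u{\left(O,J \right)} = 5 - \frac{O + 6}{-4 - 4} = 5 - \frac{6 + O}{-8} = 5 - \left(6 + O\right) \left(- \frac{1}{8}\right) = 5 - \left(- \frac{3}{4} - \frac{O}{8}\right) = 5 + \left(\frac{3}{4} + \frac{O}{8}\right) = \frac{23}{4} + \frac{O}{8}$)
$l = \frac{17}{4}$ ($l = -2 + \left(\frac{23}{4} + \frac{1}{8} \cdot 4\right) = -2 + \left(\frac{23}{4} + \frac{1}{2}\right) = -2 + \frac{25}{4} = \frac{17}{4} \approx 4.25$)
$r = 18$
$f{\left(C,B \right)} = \frac{17}{4}$
$q{\left(n \right)} = \frac{153}{2} + n$ ($q{\left(n \right)} = n + \frac{17}{4} \cdot 18 = n + \frac{153}{2} = \frac{153}{2} + n$)
$q{\left(344 - 290 \right)} - 27^{2} = \left(\frac{153}{2} + \left(344 - 290\right)\right) - 27^{2} = \left(\frac{153}{2} + \left(344 - 290\right)\right) - 729 = \left(\frac{153}{2} + 54\right) - 729 = \frac{261}{2} - 729 = - \frac{1197}{2}$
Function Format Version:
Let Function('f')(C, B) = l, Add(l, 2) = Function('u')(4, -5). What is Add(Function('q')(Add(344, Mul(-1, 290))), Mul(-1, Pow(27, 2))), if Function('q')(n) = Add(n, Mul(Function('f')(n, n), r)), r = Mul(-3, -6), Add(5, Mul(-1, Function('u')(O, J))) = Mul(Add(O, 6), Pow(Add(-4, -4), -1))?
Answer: Rational(-1197, 2) ≈ -598.50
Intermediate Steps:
Function('u')(O, J) = Add(Rational(23, 4), Mul(Rational(1, 8), O)) (Function('u')(O, J) = Add(5, Mul(-1, Mul(Add(O, 6), Pow(Add(-4, -4), -1)))) = Add(5, Mul(-1, Mul(Add(6, O), Pow(-8, -1)))) = Add(5, Mul(-1, Mul(Add(6, O), Rational(-1, 8)))) = Add(5, Mul(-1, Add(Rational(-3, 4), Mul(Rational(-1, 8), O)))) = Add(5, Add(Rational(3, 4), Mul(Rational(1, 8), O))) = Add(Rational(23, 4), Mul(Rational(1, 8), O)))
l = Rational(17, 4) (l = Add(-2, Add(Rational(23, 4), Mul(Rational(1, 8), 4))) = Add(-2, Add(Rational(23, 4), Rational(1, 2))) = Add(-2, Rational(25, 4)) = Rational(17, 4) ≈ 4.2500)
r = 18
Function('f')(C, B) = Rational(17, 4)
Function('q')(n) = Add(Rational(153, 2), n) (Function('q')(n) = Add(n, Mul(Rational(17, 4), 18)) = Add(n, Rational(153, 2)) = Add(Rational(153, 2), n))
Add(Function('q')(Add(344, Mul(-1, 290))), Mul(-1, Pow(27, 2))) = Add(Add(Rational(153, 2), Add(344, Mul(-1, 290))), Mul(-1, Pow(27, 2))) = Add(Add(Rational(153, 2), Add(344, -290)), Mul(-1, 729)) = Add(Add(Rational(153, 2), 54), -729) = Add(Rational(261, 2), -729) = Rational(-1197, 2)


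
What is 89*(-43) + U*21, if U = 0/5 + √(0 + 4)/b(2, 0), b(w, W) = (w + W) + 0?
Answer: -3806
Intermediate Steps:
b(w, W) = W + w (b(w, W) = (W + w) + 0 = W + w)
U = 1 (U = 0/5 + √(0 + 4)/(0 + 2) = 0*(⅕) + √4/2 = 0 + 2*(½) = 0 + 1 = 1)
89*(-43) + U*21 = 89*(-43) + 1*21 = -3827 + 21 = -3806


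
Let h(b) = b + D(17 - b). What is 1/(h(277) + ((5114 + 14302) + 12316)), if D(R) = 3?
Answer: 1/32012 ≈ 3.1238e-5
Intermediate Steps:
h(b) = 3 + b (h(b) = b + 3 = 3 + b)
1/(h(277) + ((5114 + 14302) + 12316)) = 1/((3 + 277) + ((5114 + 14302) + 12316)) = 1/(280 + (19416 + 12316)) = 1/(280 + 31732) = 1/32012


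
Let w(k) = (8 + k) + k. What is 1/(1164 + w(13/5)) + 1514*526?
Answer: 4687398509/5886 ≈ 7.9636e+5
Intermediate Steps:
w(k) = 8 + 2*k
1/(1164 + w(13/5)) + 1514*526 = 1/(1164 + (8 + 2*(13/5))) + 1514*526 = 1/(1164 + (8 + 2*(13*(⅕)))) + 796364 = 1/(1164 + (8 + 2*(13/5))) + 796364 = 1/(1164 + (8 + 26/5)) + 796364 = 1/(1164 + 66/5) + 796364 = 1/(5886/5) + 796364 = 5/5886 + 796364 = 4687398509/5886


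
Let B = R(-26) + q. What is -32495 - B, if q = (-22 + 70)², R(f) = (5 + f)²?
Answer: -35240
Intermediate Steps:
q = 2304 (q = 48² = 2304)
B = 2745 (B = (5 - 26)² + 2304 = (-21)² + 2304 = 441 + 2304 = 2745)
-32495 - B = -32495 - 1*2745 = -32495 - 2745 = -35240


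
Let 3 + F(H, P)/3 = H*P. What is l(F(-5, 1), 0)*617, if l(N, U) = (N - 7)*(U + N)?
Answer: 459048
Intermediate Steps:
F(H, P) = -9 + 3*H*P (F(H, P) = -9 + 3*(H*P) = -9 + 3*H*P)
l(N, U) = (-7 + N)*(N + U)
l(F(-5, 1), 0)*617 = ((-9 + 3*(-5)*1)² - 7*(-9 + 3*(-5)*1) - 7*0 + (-9 + 3*(-5)*1)*0)*617 = ((-9 - 15)² - 7*(-9 - 15) + 0 + (-9 - 15)*0)*617 = ((-24)² - 7*(-24) + 0 - 24*0)*617 = (576 + 168 + 0 + 0)*617 = 744*617 = 459048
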